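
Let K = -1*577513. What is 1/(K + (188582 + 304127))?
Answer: -1/84804 ≈ -1.1792e-5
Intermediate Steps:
K = -577513
1/(K + (188582 + 304127)) = 1/(-577513 + (188582 + 304127)) = 1/(-577513 + 492709) = 1/(-84804) = -1/84804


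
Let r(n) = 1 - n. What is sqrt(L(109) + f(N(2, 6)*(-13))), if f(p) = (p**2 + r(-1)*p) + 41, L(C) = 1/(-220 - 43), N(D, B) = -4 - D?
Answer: sqrt(434450226)/263 ≈ 79.253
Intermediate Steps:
L(C) = -1/263 (L(C) = 1/(-263) = -1/263)
f(p) = 41 + p**2 + 2*p (f(p) = (p**2 + (1 - 1*(-1))*p) + 41 = (p**2 + (1 + 1)*p) + 41 = (p**2 + 2*p) + 41 = 41 + p**2 + 2*p)
sqrt(L(109) + f(N(2, 6)*(-13))) = sqrt(-1/263 + (41 + ((-4 - 1*2)*(-13))**2 + 2*((-4 - 1*2)*(-13)))) = sqrt(-1/263 + (41 + ((-4 - 2)*(-13))**2 + 2*((-4 - 2)*(-13)))) = sqrt(-1/263 + (41 + (-6*(-13))**2 + 2*(-6*(-13)))) = sqrt(-1/263 + (41 + 78**2 + 2*78)) = sqrt(-1/263 + (41 + 6084 + 156)) = sqrt(-1/263 + 6281) = sqrt(1651902/263) = sqrt(434450226)/263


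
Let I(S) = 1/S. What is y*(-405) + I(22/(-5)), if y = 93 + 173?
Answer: -2370065/22 ≈ -1.0773e+5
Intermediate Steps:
y = 266
y*(-405) + I(22/(-5)) = 266*(-405) + 1/(22/(-5)) = -107730 + 1/(22*(-⅕)) = -107730 + 1/(-22/5) = -107730 - 5/22 = -2370065/22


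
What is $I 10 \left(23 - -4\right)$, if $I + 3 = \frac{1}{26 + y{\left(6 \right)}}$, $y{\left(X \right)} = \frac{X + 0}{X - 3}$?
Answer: $- \frac{11205}{14} \approx -800.36$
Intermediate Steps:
$y{\left(X \right)} = \frac{X}{-3 + X}$
$I = - \frac{83}{28}$ ($I = -3 + \frac{1}{26 + \frac{6}{-3 + 6}} = -3 + \frac{1}{26 + \frac{6}{3}} = -3 + \frac{1}{26 + 6 \cdot \frac{1}{3}} = -3 + \frac{1}{26 + 2} = -3 + \frac{1}{28} = - \frac{83}{28} \approx -2.9643$)
$I 10 \left(23 - -4\right) = \left(- \frac{83}{28}\right) 10 \left(23 - -4\right) = - \frac{415 \left(23 + 4\right)}{14} = \left(- \frac{415}{14}\right) 27 = - \frac{11205}{14}$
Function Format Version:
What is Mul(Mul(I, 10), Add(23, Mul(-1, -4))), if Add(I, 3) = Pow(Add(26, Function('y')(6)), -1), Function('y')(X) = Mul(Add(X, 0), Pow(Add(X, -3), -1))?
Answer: Rational(-11205, 14) ≈ -800.36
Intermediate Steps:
Function('y')(X) = Mul(X, Pow(Add(-3, X), -1))
I = Rational(-83, 28) (I = Add(-3, Pow(Add(26, Mul(6, Pow(Add(-3, 6), -1))), -1)) = Add(-3, Pow(Add(26, Mul(6, Pow(3, -1))), -1)) = Add(-3, Pow(Add(26, Mul(6, Rational(1, 3))), -1)) = Add(-3, Pow(Add(26, 2), -1)) = Add(-3, Pow(28, -1)) = Add(-3, Rational(1, 28)) = Rational(-83, 28) ≈ -2.9643)
Mul(Mul(I, 10), Add(23, Mul(-1, -4))) = Mul(Mul(Rational(-83, 28), 10), Add(23, Mul(-1, -4))) = Mul(Rational(-415, 14), Add(23, 4)) = Mul(Rational(-415, 14), 27) = Rational(-11205, 14)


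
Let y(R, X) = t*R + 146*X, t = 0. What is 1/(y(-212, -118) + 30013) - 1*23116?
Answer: -295538059/12785 ≈ -23116.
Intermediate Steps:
y(R, X) = 146*X (y(R, X) = 0*R + 146*X = 0 + 146*X = 146*X)
1/(y(-212, -118) + 30013) - 1*23116 = 1/(146*(-118) + 30013) - 1*23116 = 1/(-17228 + 30013) - 23116 = 1/12785 - 23116 = -295538059/12785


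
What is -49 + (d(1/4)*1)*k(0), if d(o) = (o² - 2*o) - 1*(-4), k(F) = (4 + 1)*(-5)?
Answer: -2209/16 ≈ -138.06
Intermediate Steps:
k(F) = -25 (k(F) = 5*(-5) = -25)
d(o) = 4 + o² - 2*o (d(o) = (o² - 2*o) + 4 = 4 + o² - 2*o)
-49 + (d(1/4)*1)*k(0) = -49 + ((4 + (1/4)² - 2/4)*1)*(-25) = -49 + ((4 + (¼)² - 2*¼)*1)*(-25) = -49 + ((4 + 1/16 - ½)*1)*(-25) = -49 + ((57/16)*1)*(-25) = -49 + (57/16)*(-25) = -49 - 1425/16 = -2209/16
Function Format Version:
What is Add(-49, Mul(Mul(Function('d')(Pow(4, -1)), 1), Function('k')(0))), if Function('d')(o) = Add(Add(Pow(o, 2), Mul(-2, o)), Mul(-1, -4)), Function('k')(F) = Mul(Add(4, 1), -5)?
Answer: Rational(-2209, 16) ≈ -138.06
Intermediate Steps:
Function('k')(F) = -25 (Function('k')(F) = Mul(5, -5) = -25)
Function('d')(o) = Add(4, Pow(o, 2), Mul(-2, o)) (Function('d')(o) = Add(Add(Pow(o, 2), Mul(-2, o)), 4) = Add(4, Pow(o, 2), Mul(-2, o)))
Add(-49, Mul(Mul(Function('d')(Pow(4, -1)), 1), Function('k')(0))) = Add(-49, Mul(Mul(Add(4, Pow(Pow(4, -1), 2), Mul(-2, Pow(4, -1))), 1), -25)) = Add(-49, Mul(Mul(Add(4, Pow(Rational(1, 4), 2), Mul(-2, Rational(1, 4))), 1), -25)) = Add(-49, Mul(Mul(Add(4, Rational(1, 16), Rational(-1, 2)), 1), -25)) = Add(-49, Mul(Mul(Rational(57, 16), 1), -25)) = Add(-49, Mul(Rational(57, 16), -25)) = Add(-49, Rational(-1425, 16)) = Rational(-2209, 16)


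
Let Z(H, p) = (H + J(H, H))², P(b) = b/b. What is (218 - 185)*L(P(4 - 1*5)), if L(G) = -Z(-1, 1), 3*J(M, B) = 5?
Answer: -44/3 ≈ -14.667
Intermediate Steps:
J(M, B) = 5/3 (J(M, B) = (⅓)*5 = 5/3)
P(b) = 1
Z(H, p) = (5/3 + H)² (Z(H, p) = (H + 5/3)² = (5/3 + H)²)
L(G) = -4/9 (L(G) = -(5 + 3*(-1))²/9 = -(5 - 3)²/9 = -2²/9 = -4/9)
(218 - 185)*L(P(4 - 1*5)) = (218 - 185)*(-4/9) = 33*(-4/9) = -44/3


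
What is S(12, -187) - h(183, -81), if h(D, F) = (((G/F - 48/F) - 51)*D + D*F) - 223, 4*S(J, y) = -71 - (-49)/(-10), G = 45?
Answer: 8767169/360 ≈ 24353.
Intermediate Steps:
S(J, y) = -759/40 (S(J, y) = (-71 - (-49)/(-10))/4 = (-71 - (-49)*(-1)/10)/4 = (-71 - 1*49/10)/4 = (-71 - 49/10)/4 = (¼)*(-759/10) = -759/40)
h(D, F) = -223 + D*F + D*(-51 - 3/F) (h(D, F) = (((45/F - 48/F) - 51)*D + D*F) - 223 = ((-3/F - 51)*D + D*F) - 223 = ((-51 - 3/F)*D + D*F) - 223 = (D*(-51 - 3/F) + D*F) - 223 = (D*F + D*(-51 - 3/F)) - 223 = -223 + D*F + D*(-51 - 3/F))
S(12, -187) - h(183, -81) = -759/40 - (-223 - 51*183 + 183*(-81) - 3*183/(-81)) = -759/40 - (-223 - 9333 - 14823 - 3*183*(-1/81)) = -759/40 - (-223 - 9333 - 14823 + 61/9) = -759/40 - 1*(-219350/9) = -759/40 + 219350/9 = 8767169/360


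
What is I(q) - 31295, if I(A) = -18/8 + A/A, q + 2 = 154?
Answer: -125185/4 ≈ -31296.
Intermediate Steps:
q = 152 (q = -2 + 154 = 152)
I(A) = -5/4 (I(A) = -18*⅛ + 1 = -9/4 + 1 = -5/4)
I(q) - 31295 = -5/4 - 31295 = -125185/4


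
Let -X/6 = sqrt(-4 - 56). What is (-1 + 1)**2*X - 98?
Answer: -98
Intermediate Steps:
X = -12*I*sqrt(15) (X = -6*sqrt(-4 - 56) = -12*I*sqrt(15) ≈ -46.476*I)
(-1 + 1)**2*X - 98 = (-1 + 1)**2*(-12*I*sqrt(15)) - 98 = 0**2*(-12*I*sqrt(15)) - 98 = 0*(-12*I*sqrt(15)) - 98 = 0 - 98 = -98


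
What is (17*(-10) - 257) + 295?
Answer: -132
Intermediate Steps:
(17*(-10) - 257) + 295 = (-170 - 257) + 295 = -427 + 295 = -132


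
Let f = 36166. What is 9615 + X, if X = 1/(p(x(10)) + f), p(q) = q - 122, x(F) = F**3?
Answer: 356178061/37044 ≈ 9615.0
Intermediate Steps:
p(q) = -122 + q
X = 1/37044 (X = 1/((-122 + 10**3) + 36166) = 1/((-122 + 1000) + 36166) = 1/(878 + 36166) = 1/37044 ≈ 2.6995e-5)
9615 + X = 9615 + 1/37044 = 356178061/37044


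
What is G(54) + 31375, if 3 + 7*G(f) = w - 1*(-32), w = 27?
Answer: 31383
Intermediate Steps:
G(f) = 8 (G(f) = -3/7 + (27 - 1*(-32))/7 = -3/7 + (27 + 32)/7 = -3/7 + (⅐)*59 = -3/7 + 59/7 = 8)
G(54) + 31375 = 8 + 31375 = 31383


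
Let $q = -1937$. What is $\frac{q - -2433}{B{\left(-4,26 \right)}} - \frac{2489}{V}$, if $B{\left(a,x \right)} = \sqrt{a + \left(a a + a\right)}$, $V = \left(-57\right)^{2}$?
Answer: $- \frac{131}{171} + 124 \sqrt{2} \approx 174.6$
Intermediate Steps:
$V = 3249$
$B{\left(a,x \right)} = \sqrt{a^{2} + 2 a}$ ($B{\left(a,x \right)} = \sqrt{a + \left(a^{2} + a\right)} = \sqrt{a + \left(a + a^{2}\right)} = \sqrt{a^{2} + 2 a}$)
$\frac{q - -2433}{B{\left(-4,26 \right)}} - \frac{2489}{V} = \frac{-1937 - -2433}{\sqrt{- 4 \left(2 - 4\right)}} - \frac{2489}{3249} = \frac{-1937 + 2433}{\sqrt{\left(-4\right) \left(-2\right)}} - \frac{131}{171} = \frac{496}{\sqrt{8}} - \frac{131}{171} = \frac{496}{2 \sqrt{2}} - \frac{131}{171} = 496 \frac{\sqrt{2}}{4} - \frac{131}{171} = 124 \sqrt{2} - \frac{131}{171} = - \frac{131}{171} + 124 \sqrt{2}$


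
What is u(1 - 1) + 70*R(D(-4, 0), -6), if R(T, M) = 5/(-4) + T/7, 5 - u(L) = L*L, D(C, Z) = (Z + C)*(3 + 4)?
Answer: -725/2 ≈ -362.50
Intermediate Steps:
D(C, Z) = 7*C + 7*Z (D(C, Z) = (C + Z)*7 = 7*C + 7*Z)
u(L) = 5 - L² (u(L) = 5 - L*L = 5 - L²)
R(T, M) = -5/4 + T/7 (R(T, M) = 5*(-¼) + T*(⅐) = -5/4 + T/7)
u(1 - 1) + 70*R(D(-4, 0), -6) = (5 - (1 - 1)²) + 70*(-5/4 + (7*(-4) + 7*0)/7) = (5 - 1*0²) + 70*(-5/4 + (-28 + 0)/7) = (5 - 1*0) + 70*(-5/4 + (⅐)*(-28)) = (5 + 0) + 70*(-5/4 - 4) = 5 + 70*(-21/4) = 5 - 735/2 = -725/2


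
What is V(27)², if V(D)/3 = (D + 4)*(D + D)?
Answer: 25220484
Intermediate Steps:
V(D) = 6*D*(4 + D) (V(D) = 3*((D + 4)*(D + D)) = 3*((4 + D)*(2*D)) = 3*(2*D*(4 + D)) = 6*D*(4 + D))
V(27)² = (6*27*(4 + 27))² = (6*27*31)² = 5022² = 25220484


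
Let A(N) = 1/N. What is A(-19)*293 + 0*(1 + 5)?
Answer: -293/19 ≈ -15.421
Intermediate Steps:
A(-19)*293 + 0*(1 + 5) = 293/(-19) + 0*(1 + 5) = -1/19*293 + 0*6 = -293/19 + 0 = -293/19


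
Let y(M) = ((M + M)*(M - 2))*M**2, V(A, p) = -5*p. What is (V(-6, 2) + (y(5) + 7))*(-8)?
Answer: -5976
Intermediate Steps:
y(M) = 2*M**3*(-2 + M) (y(M) = ((2*M)*(-2 + M))*M**2 = (2*M*(-2 + M))*M**2 = 2*M**3*(-2 + M))
(V(-6, 2) + (y(5) + 7))*(-8) = (-5*2 + (2*5**3*(-2 + 5) + 7))*(-8) = (-10 + (2*125*3 + 7))*(-8) = (-10 + (750 + 7))*(-8) = (-10 + 757)*(-8) = 747*(-8) = -5976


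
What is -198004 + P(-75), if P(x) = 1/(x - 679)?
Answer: -149295017/754 ≈ -1.9800e+5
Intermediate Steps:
P(x) = 1/(-679 + x)
-198004 + P(-75) = -198004 + 1/(-679 - 75) = -198004 + 1/(-754) = -198004 - 1/754 = -149295017/754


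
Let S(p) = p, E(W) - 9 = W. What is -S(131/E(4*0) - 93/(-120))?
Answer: -5519/360 ≈ -15.331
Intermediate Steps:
E(W) = 9 + W
-S(131/E(4*0) - 93/(-120)) = -(131/(9 + 4*0) - 93/(-120)) = -(131/(9 + 0) - 93*(-1/120)) = -(131/9 + 31/40) = -1*5519/360 = -5519/360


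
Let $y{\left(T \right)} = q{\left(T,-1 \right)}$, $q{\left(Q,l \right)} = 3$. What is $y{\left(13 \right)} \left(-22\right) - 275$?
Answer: $-341$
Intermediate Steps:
$y{\left(T \right)} = 3$
$y{\left(13 \right)} \left(-22\right) - 275 = 3 \left(-22\right) - 275 = -66 - 275 = -341$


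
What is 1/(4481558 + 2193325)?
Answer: 1/6674883 ≈ 1.4982e-7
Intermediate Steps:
1/(4481558 + 2193325) = 1/6674883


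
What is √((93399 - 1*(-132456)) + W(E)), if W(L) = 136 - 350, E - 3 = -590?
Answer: √225641 ≈ 475.02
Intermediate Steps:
E = -587 (E = 3 - 590 = -587)
W(L) = -214
√((93399 - 1*(-132456)) + W(E)) = √((93399 - 1*(-132456)) - 214) = √((93399 + 132456) - 214) = √(225855 - 214) = √225641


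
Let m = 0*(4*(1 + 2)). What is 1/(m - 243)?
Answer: -1/243 ≈ -0.0041152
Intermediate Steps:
m = 0 (m = 0*(4*3) = 0*12 = 0)
1/(m - 243) = 1/(0 - 243) = 1/(-243) = -1/243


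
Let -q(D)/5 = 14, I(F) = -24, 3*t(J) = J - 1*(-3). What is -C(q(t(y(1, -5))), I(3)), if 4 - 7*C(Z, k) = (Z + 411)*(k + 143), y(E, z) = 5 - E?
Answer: 40575/7 ≈ 5796.4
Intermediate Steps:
t(J) = 1 + J/3 (t(J) = (J - 1*(-3))/3 = (J + 3)/3 = (3 + J)/3 = 1 + J/3)
q(D) = -70 (q(D) = -5*14 = -70)
C(Z, k) = 4/7 - (143 + k)*(411 + Z)/7 (C(Z, k) = 4/7 - (Z + 411)*(k + 143)/7 = 4/7 - (411 + Z)*(143 + k)/7 = 4/7 - (143 + k)*(411 + Z)/7)
-C(q(t(y(1, -5))), I(3)) = -(-58769/7 - 411/7*(-24) - 143/7*(-70) - ⅐*(-70)*(-24)) = -(-58769/7 + 9864/7 + 1430 - 240) = -1*(-40575/7) = 40575/7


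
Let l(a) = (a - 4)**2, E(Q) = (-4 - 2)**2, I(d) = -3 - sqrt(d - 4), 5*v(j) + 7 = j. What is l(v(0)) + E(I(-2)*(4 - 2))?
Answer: 1629/25 ≈ 65.160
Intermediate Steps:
v(j) = -7/5 + j/5
I(d) = -3 - sqrt(-4 + d)
E(Q) = 36 (E(Q) = (-6)**2 = 36)
l(a) = (-4 + a)**2
l(v(0)) + E(I(-2)*(4 - 2)) = (-4 + (-7/5 + (1/5)*0))**2 + 36 = (-4 + (-7/5 + 0))**2 + 36 = (-4 - 7/5)**2 + 36 = (-27/5)**2 + 36 = 729/25 + 36 = 1629/25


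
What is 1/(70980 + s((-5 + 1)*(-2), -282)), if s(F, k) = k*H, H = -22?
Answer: 1/77184 ≈ 1.2956e-5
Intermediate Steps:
s(F, k) = -22*k (s(F, k) = k*(-22) = -22*k)
1/(70980 + s((-5 + 1)*(-2), -282)) = 1/(70980 - 22*(-282)) = 1/(70980 + 6204) = 1/77184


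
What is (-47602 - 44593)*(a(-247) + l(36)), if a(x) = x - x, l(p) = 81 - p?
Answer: -4148775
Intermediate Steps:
a(x) = 0
(-47602 - 44593)*(a(-247) + l(36)) = (-47602 - 44593)*(0 + (81 - 1*36)) = -92195*(0 + (81 - 36)) = -92195*(0 + 45) = -92195*45 = -4148775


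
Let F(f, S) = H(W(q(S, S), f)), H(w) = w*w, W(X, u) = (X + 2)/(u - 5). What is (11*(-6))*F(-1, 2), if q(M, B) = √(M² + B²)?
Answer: -22 - 44*√2/3 ≈ -42.742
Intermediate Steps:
q(M, B) = √(B² + M²)
W(X, u) = (2 + X)/(-5 + u)
H(w) = w²
F(f, S) = (2 + √2*√(S²))²/(-5 + f)² (F(f, S) = ((2 + √(S² + S²))/(-5 + f))² = ((2 + √(2*S²))/(-5 + f))² = ((2 + √2*√(S²))/(-5 + f))² = (2 + √2*√(S²))²/(-5 + f)²)
(11*(-6))*F(-1, 2) = (11*(-6))*((2 + √2*√(2²))²/(-5 - 1)²) = -66*(2 + √2*√4)²/(-6)² = -11*(2 + √2*2)²/6 = -11*(2 + 2*√2)²/6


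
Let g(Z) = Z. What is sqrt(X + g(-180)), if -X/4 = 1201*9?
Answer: 18*I*sqrt(134) ≈ 208.36*I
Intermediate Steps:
X = -43236 (X = -4804*9 = -4*10809 = -43236)
sqrt(X + g(-180)) = sqrt(-43236 - 180) = sqrt(-43416) = 18*I*sqrt(134)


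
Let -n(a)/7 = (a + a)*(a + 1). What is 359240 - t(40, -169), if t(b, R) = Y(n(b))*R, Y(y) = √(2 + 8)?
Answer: 359240 + 169*√10 ≈ 3.5977e+5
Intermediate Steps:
n(a) = -14*a*(1 + a) (n(a) = -7*(a + a)*(a + 1) = -7*2*a*(1 + a) = -14*a*(1 + a))
Y(y) = √10
t(b, R) = R*√10 (t(b, R) = √10*R = R*√10)
359240 - t(40, -169) = 359240 - (-169)*√10 = 359240 + 169*√10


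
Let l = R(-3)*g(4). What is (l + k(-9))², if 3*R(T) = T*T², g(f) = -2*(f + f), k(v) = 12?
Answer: 24336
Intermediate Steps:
g(f) = -4*f
R(T) = T³/3 (R(T) = (T*T²)/3 = T³/3)
l = 144 (l = ((⅓)*(-3)³)*(-4*4) = ((⅓)*(-27))*(-16) = -9*(-16) = 144)
(l + k(-9))² = (144 + 12)² = 156² = 24336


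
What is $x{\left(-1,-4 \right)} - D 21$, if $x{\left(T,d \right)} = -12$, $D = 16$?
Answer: $-348$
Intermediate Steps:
$x{\left(-1,-4 \right)} - D 21 = -12 - 16 \cdot 21 = -12 - 336 = -348$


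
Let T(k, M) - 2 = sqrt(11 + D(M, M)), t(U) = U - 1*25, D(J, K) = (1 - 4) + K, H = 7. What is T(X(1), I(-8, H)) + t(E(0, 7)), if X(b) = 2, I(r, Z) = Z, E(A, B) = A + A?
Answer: -23 + sqrt(15) ≈ -19.127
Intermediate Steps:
D(J, K) = -3 + K
E(A, B) = 2*A
t(U) = -25 + U (t(U) = U - 25 = -25 + U)
T(k, M) = 2 + sqrt(8 + M) (T(k, M) = 2 + sqrt(11 + (-3 + M)) = 2 + sqrt(8 + M))
T(X(1), I(-8, H)) + t(E(0, 7)) = (2 + sqrt(8 + 7)) + (-25 + 2*0) = (2 + sqrt(15)) + (-25 + 0) = (2 + sqrt(15)) - 25 = -23 + sqrt(15)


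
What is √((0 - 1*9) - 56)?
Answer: I*√65 ≈ 8.0623*I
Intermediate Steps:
√((0 - 1*9) - 56) = √((0 - 9) - 56) = √(-9 - 56) = √(-65) = I*√65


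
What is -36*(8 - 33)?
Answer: 900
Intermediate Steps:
-36*(8 - 33) = -36*(-25) = 900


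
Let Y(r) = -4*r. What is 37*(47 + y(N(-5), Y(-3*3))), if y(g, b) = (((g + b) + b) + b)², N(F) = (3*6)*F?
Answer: 13727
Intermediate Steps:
N(F) = 18*F
y(g, b) = (g + 3*b)² (y(g, b) = (((b + g) + b) + b)² = ((g + 2*b) + b)² = (g + 3*b)²)
37*(47 + y(N(-5), Y(-3*3))) = 37*(47 + (18*(-5) + 3*(-(-12)*3))²) = 37*(47 + (-90 + 3*(-4*(-9)))²) = 37*(47 + (-90 + 3*36)²) = 37*(47 + (-90 + 108)²) = 37*(47 + 18²) = 37*(47 + 324) = 37*371 = 13727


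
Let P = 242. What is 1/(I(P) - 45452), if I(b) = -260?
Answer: -1/45712 ≈ -2.1876e-5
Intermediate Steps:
1/(I(P) - 45452) = 1/(-260 - 45452) = 1/(-45712) = -1/45712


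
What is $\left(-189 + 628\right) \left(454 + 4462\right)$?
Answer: $2158124$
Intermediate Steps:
$\left(-189 + 628\right) \left(454 + 4462\right) = 439 \cdot 4916 = 2158124$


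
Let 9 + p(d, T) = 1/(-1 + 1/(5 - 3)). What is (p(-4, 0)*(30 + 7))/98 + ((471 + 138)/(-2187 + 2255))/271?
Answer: -3720257/902972 ≈ -4.1200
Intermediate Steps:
p(d, T) = -11 (p(d, T) = -9 + 1/(-1 + 1/(5 - 3)) = -9 + 1/(-1 + 1/2) = -9 + 1/(-1 + ½) = -9 + 1/(-½) = -9 - 2 = -11)
(p(-4, 0)*(30 + 7))/98 + ((471 + 138)/(-2187 + 2255))/271 = -11*(30 + 7)/98 + ((471 + 138)/(-2187 + 2255))/271 = -11*37*(1/98) + (609/68)*(1/271) = -407*1/98 + (609*(1/68))*(1/271) = -407/98 + (609/68)*(1/271) = -407/98 + 609/18428 = -3720257/902972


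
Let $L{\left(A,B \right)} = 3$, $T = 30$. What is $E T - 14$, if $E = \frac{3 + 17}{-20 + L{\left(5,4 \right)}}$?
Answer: $- \frac{838}{17} \approx -49.294$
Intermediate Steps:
$E = - \frac{20}{17}$ ($E = \frac{3 + 17}{-20 + 3} = \frac{20}{-17} = 20 \left(- \frac{1}{17}\right) = - \frac{20}{17} \approx -1.1765$)
$E T - 14 = \left(- \frac{20}{17}\right) 30 - 14 = - \frac{600}{17} - 14 = - \frac{838}{17}$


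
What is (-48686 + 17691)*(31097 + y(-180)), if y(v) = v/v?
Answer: -963882510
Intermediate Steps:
y(v) = 1
(-48686 + 17691)*(31097 + y(-180)) = (-48686 + 17691)*(31097 + 1) = -30995*31098 = -963882510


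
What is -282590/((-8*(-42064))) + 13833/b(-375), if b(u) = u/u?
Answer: 211576723/15296 ≈ 13832.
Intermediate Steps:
b(u) = 1
-282590/((-8*(-42064))) + 13833/b(-375) = -282590/((-8*(-42064))) + 13833/1 = -282590/336512 + 13833*1 = -282590*1/336512 + 13833 = -12845/15296 + 13833 = 211576723/15296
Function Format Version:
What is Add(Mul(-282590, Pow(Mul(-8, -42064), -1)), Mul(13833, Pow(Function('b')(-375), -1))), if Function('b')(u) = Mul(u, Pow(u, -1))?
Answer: Rational(211576723, 15296) ≈ 13832.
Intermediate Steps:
Function('b')(u) = 1
Add(Mul(-282590, Pow(Mul(-8, -42064), -1)), Mul(13833, Pow(Function('b')(-375), -1))) = Add(Mul(-282590, Pow(Mul(-8, -42064), -1)), Mul(13833, Pow(1, -1))) = Add(Mul(-282590, Pow(336512, -1)), Mul(13833, 1)) = Add(Mul(-282590, Rational(1, 336512)), 13833) = Add(Rational(-12845, 15296), 13833) = Rational(211576723, 15296)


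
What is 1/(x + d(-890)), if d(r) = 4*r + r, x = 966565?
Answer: 1/962115 ≈ 1.0394e-6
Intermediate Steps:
d(r) = 5*r
1/(x + d(-890)) = 1/(966565 + 5*(-890)) = 1/(966565 - 4450) = 1/962115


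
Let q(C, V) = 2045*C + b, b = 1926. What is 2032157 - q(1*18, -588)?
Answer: 1993421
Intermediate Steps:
q(C, V) = 1926 + 2045*C (q(C, V) = 2045*C + 1926 = 1926 + 2045*C)
2032157 - q(1*18, -588) = 2032157 - (1926 + 2045*(1*18)) = 2032157 - (1926 + 2045*18) = 2032157 - (1926 + 36810) = 2032157 - 1*38736 = 2032157 - 38736 = 1993421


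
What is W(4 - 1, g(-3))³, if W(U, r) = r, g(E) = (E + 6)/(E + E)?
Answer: -⅛ ≈ -0.12500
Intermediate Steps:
g(E) = (6 + E)/(2*E) (g(E) = (6 + E)/((2*E)) = (6 + E)*(1/(2*E)) = (6 + E)/(2*E))
W(4 - 1, g(-3))³ = ((½)*(6 - 3)/(-3))³ = ((½)*(-⅓)*3)³ = (-½)³ = -⅛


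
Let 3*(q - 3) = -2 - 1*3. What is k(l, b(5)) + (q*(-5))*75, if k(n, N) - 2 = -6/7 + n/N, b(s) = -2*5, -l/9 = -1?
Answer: -34983/70 ≈ -499.76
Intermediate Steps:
q = 4/3 (q = 3 + (-2 - 1*3)/3 = 3 + (-2 - 3)/3 = 3 + (1/3)*(-5) = 3 - 5/3 = 4/3 ≈ 1.3333)
l = 9 (l = -9*(-1) = 9)
b(s) = -10
k(n, N) = 8/7 + n/N (k(n, N) = 2 + (-6/7 + n/N) = 8/7 + n/N)
k(l, b(5)) + (q*(-5))*75 = (8/7 + 9/(-10)) + ((4/3)*(-5))*75 = (8/7 + 9*(-1/10)) - 20/3*75 = (8/7 - 9/10) - 500 = 17/70 - 500 = -34983/70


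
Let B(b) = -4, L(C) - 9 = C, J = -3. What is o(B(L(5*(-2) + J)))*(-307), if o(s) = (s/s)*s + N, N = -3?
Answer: 2149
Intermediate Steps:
L(C) = 9 + C
o(s) = -3 + s (o(s) = (s/s)*s - 3 = 1*s - 3 = s - 3 = -3 + s)
o(B(L(5*(-2) + J)))*(-307) = (-3 - 4)*(-307) = -7*(-307) = 2149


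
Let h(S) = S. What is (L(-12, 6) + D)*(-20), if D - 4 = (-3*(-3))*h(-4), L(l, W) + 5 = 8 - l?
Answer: 340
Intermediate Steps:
L(l, W) = 3 - l (L(l, W) = -5 + (8 - l) = 3 - l)
D = -32 (D = 4 - 3*(-3)*(-4) = 4 + 9*(-4) = 4 - 36 = -32)
(L(-12, 6) + D)*(-20) = ((3 - 1*(-12)) - 32)*(-20) = ((3 + 12) - 32)*(-20) = (15 - 32)*(-20) = -17*(-20) = 340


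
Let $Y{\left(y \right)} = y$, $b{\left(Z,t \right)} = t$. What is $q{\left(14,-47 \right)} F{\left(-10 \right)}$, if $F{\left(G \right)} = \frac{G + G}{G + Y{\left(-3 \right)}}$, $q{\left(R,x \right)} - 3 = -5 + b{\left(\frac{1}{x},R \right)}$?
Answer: $\frac{240}{13} \approx 18.462$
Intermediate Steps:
$q{\left(R,x \right)} = -2 + R$ ($q{\left(R,x \right)} = 3 + \left(-5 + R\right) = -2 + R$)
$F{\left(G \right)} = \frac{2 G}{-3 + G}$ ($F{\left(G \right)} = \frac{G + G}{G - 3} = \frac{2 G}{-3 + G}$)
$q{\left(14,-47 \right)} F{\left(-10 \right)} = \left(-2 + 14\right) 2 \left(-10\right) \frac{1}{-3 - 10} = 12 \cdot 2 \left(-10\right) \frac{1}{-13} = 12 \cdot 2 \left(-10\right) \left(- \frac{1}{13}\right) = 12 \cdot \frac{20}{13} = \frac{240}{13}$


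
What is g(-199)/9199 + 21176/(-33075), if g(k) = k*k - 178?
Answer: 1109117701/304256925 ≈ 3.6453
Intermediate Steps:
g(k) = -178 + k² (g(k) = k² - 178 = -178 + k²)
g(-199)/9199 + 21176/(-33075) = (-178 + (-199)²)/9199 + 21176/(-33075) = (-178 + 39601)*(1/9199) + 21176*(-1/33075) = 39423*(1/9199) - 21176/33075 = 39423/9199 - 21176/33075 = 1109117701/304256925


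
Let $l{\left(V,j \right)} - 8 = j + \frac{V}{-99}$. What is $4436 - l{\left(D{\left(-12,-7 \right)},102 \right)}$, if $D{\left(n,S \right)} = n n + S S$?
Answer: $\frac{428467}{99} \approx 4328.0$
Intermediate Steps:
$D{\left(n,S \right)} = S^{2} + n^{2}$ ($D{\left(n,S \right)} = n^{2} + S^{2} = S^{2} + n^{2}$)
$l{\left(V,j \right)} = 8 + j - \frac{V}{99}$ ($l{\left(V,j \right)} = 8 + \left(j + \frac{V}{-99}\right) = 8 + \left(j + V \left(- \frac{1}{99}\right)\right) = 8 - \left(- j + \frac{V}{99}\right) = 8 + j - \frac{V}{99}$)
$4436 - l{\left(D{\left(-12,-7 \right)},102 \right)} = 4436 - \left(8 + 102 - \frac{\left(-7\right)^{2} + \left(-12\right)^{2}}{99}\right) = 4436 - \left(8 + 102 - \frac{49 + 144}{99}\right) = 4436 - \left(8 + 102 - \frac{193}{99}\right) = 4436 - \frac{10697}{99} = \frac{428467}{99}$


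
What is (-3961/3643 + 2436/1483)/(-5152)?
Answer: -3000185/27834035488 ≈ -0.00010779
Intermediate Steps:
(-3961/3643 + 2436/1483)/(-5152) = (-3961*1/3643 + 2436*(1/1483))*(-1/5152) = (-3961/3643 + 2436/1483)*(-1/5152) = (3000185/5402569)*(-1/5152) = -3000185/27834035488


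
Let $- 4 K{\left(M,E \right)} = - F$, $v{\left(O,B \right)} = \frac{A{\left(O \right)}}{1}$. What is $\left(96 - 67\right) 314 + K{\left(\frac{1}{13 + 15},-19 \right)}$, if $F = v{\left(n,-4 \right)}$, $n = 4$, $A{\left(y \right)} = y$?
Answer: $9107$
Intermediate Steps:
$v{\left(O,B \right)} = O$ ($v{\left(O,B \right)} = \frac{O}{1} = O 1 = O$)
$F = 4$
$K{\left(M,E \right)} = 1$ ($K{\left(M,E \right)} = - \frac{\left(-1\right) 4}{4} = \left(- \frac{1}{4}\right) \left(-4\right) = 1$)
$\left(96 - 67\right) 314 + K{\left(\frac{1}{13 + 15},-19 \right)} = \left(96 - 67\right) 314 + 1 = 29 \cdot 314 + 1 = 9106 + 1 = 9107$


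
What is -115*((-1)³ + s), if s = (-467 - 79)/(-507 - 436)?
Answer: 1985/41 ≈ 48.415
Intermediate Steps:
s = 546/943 (s = -546/(-943) = -546*(-1/943) = 546/943 ≈ 0.57900)
-115*((-1)³ + s) = -115*((-1)³ + 546/943) = -115*(-1 + 546/943) = -115*(-397/943) = 1985/41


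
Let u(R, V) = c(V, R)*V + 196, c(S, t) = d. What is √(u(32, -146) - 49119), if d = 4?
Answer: I*√49507 ≈ 222.5*I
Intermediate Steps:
c(S, t) = 4
u(R, V) = 196 + 4*V (u(R, V) = 4*V + 196 = 196 + 4*V)
√(u(32, -146) - 49119) = √((196 + 4*(-146)) - 49119) = √((196 - 584) - 49119) = √(-388 - 49119) = √(-49507) = I*√49507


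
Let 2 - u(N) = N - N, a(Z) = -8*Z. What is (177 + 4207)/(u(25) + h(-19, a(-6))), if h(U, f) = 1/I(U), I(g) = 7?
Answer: 30688/15 ≈ 2045.9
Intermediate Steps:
u(N) = 2 (u(N) = 2 - (N - N) = 2 - 1*0 = 2 + 0 = 2)
h(U, f) = 1/7
(177 + 4207)/(u(25) + h(-19, a(-6))) = (177 + 4207)/(2 + 1/7) = 4384/(15/7) = 4384*(7/15) = 30688/15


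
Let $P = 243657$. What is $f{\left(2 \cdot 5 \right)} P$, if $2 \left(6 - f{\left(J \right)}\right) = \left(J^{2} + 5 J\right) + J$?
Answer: $-18030618$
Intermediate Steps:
$f{\left(J \right)} = 6 - 3 J - \frac{J^{2}}{2}$ ($f{\left(J \right)} = 6 - \frac{\left(J^{2} + 5 J\right) + J}{2} = 6 - \frac{J^{2} + 6 J}{2} = 6 - \left(\frac{J^{2}}{2} + 3 J\right) = 6 - 3 J - \frac{J^{2}}{2}$)
$f{\left(2 \cdot 5 \right)} P = \left(6 - 3 \cdot 2 \cdot 5 - \frac{\left(2 \cdot 5\right)^{2}}{2}\right) 243657 = \left(6 - 30 - \frac{10^{2}}{2}\right) 243657 = \left(6 - 30 - 50\right) 243657 = \left(-74\right) 243657 = -18030618$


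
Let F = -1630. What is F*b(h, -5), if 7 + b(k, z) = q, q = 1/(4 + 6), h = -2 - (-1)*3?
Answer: 11247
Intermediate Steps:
h = 1 (h = -2 - 1*(-3) = -2 + 3 = 1)
q = 1/10 ≈ 0.10000
b(k, z) = -69/10 (b(k, z) = -7 + 1/10 = -69/10)
F*b(h, -5) = -1630*(-69/10) = 11247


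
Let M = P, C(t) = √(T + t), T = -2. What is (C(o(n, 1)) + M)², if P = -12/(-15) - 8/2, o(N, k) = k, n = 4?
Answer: 231/25 - 32*I/5 ≈ 9.24 - 6.4*I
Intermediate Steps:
P = -16/5 (P = -12*(-1/15) - 8*½ = ⅘ - 4 = -16/5 ≈ -3.2000)
C(t) = √(-2 + t)
M = -16/5 ≈ -3.2000
(C(o(n, 1)) + M)² = (√(-2 + 1) - 16/5)² = (√(-1) - 16/5)² = (I - 16/5)² = (-16/5 + I)²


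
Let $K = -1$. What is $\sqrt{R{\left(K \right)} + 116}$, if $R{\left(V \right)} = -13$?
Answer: $\sqrt{103} \approx 10.149$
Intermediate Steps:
$\sqrt{R{\left(K \right)} + 116} = \sqrt{-13 + 116} = \sqrt{103}$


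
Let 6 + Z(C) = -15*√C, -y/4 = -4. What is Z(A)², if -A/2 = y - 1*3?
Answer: -5814 + 180*I*√26 ≈ -5814.0 + 917.82*I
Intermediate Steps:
y = 16 (y = -4*(-4) = 16)
A = -26 (A = -2*(16 - 1*3) = -2*(16 - 3) = -2*13 = -26)
Z(C) = -6 - 15*√C
Z(A)² = (-6 - 15*I*√26)²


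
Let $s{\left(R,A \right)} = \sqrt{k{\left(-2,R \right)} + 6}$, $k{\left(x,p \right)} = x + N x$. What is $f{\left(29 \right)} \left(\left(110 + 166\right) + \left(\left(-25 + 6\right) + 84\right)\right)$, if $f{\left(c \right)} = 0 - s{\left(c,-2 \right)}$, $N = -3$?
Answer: $- 341 \sqrt{10} \approx -1078.3$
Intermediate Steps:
$k{\left(x,p \right)} = - 2 x$ ($k{\left(x,p \right)} = x - 3 x = - 2 x$)
$s{\left(R,A \right)} = \sqrt{10}$ ($s{\left(R,A \right)} = \sqrt{\left(-2\right) \left(-2\right) + 6} = \sqrt{4 + 6} = \sqrt{10}$)
$f{\left(c \right)} = - \sqrt{10}$ ($f{\left(c \right)} = 0 - \sqrt{10} = - \sqrt{10}$)
$f{\left(29 \right)} \left(\left(110 + 166\right) + \left(\left(-25 + 6\right) + 84\right)\right) = - \sqrt{10} \left(\left(110 + 166\right) + \left(\left(-25 + 6\right) + 84\right)\right) = - \sqrt{10} \left(276 + \left(-19 + 84\right)\right) = - \sqrt{10} \left(276 + 65\right) = - \sqrt{10} \cdot 341 = - 341 \sqrt{10}$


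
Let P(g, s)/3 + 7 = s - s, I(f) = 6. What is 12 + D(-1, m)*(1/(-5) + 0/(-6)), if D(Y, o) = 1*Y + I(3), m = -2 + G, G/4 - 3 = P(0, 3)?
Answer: 11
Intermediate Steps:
P(g, s) = -21 (P(g, s) = -21 + 3*(s - s) = -21 + 3*0 = -21 + 0 = -21)
G = -72 (G = 12 + 4*(-21) = 12 - 84 = -72)
m = -74 (m = -2 - 72 = -74)
D(Y, o) = 6 + Y (D(Y, o) = 1*Y + 6 = Y + 6 = 6 + Y)
12 + D(-1, m)*(1/(-5) + 0/(-6)) = 12 + (6 - 1)*(1/(-5) + 0/(-6)) = 12 + 5*(1*(-1/5) + 0*(-1/6)) = 12 + 5*(-1/5 + 0) = 12 + 5*(-1/5) = 12 - 1 = 11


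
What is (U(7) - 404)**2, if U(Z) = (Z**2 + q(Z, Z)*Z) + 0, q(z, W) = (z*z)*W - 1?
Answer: 4157521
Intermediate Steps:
q(z, W) = -1 + W*z**2 (q(z, W) = z**2*W - 1 = W*z**2 - 1 = -1 + W*z**2)
U(Z) = Z**2 + Z*(-1 + Z**3) (U(Z) = (Z**2 + (-1 + Z*Z**2)*Z) + 0 = (Z**2 + (-1 + Z**3)*Z) + 0 = (Z**2 + Z*(-1 + Z**3)) + 0 = Z**2 + Z*(-1 + Z**3))
(U(7) - 404)**2 = (7*(-1 + 7 + 7**3) - 404)**2 = (7*(-1 + 7 + 343) - 404)**2 = (7*349 - 404)**2 = (2443 - 404)**2 = 2039**2 = 4157521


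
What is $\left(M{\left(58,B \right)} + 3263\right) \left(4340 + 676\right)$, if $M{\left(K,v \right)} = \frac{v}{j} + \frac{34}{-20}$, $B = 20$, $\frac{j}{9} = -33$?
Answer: $\frac{736125436}{45} \approx 1.6358 \cdot 10^{7}$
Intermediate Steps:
$j = -297$ ($j = 9 \left(-33\right) = -297$)
$M{\left(K,v \right)} = - \frac{17}{10} - \frac{v}{297}$ ($M{\left(K,v \right)} = \frac{v}{-297} + \frac{34}{-20} = v \left(- \frac{1}{297}\right) + 34 \left(- \frac{1}{20}\right) = - \frac{v}{297} - \frac{17}{10} = - \frac{17}{10} - \frac{v}{297}$)
$\left(M{\left(58,B \right)} + 3263\right) \left(4340 + 676\right) = \left(\left(- \frac{17}{10} - \frac{20}{297}\right) + 3263\right) \left(4340 + 676\right) = \left(\left(- \frac{17}{10} - \frac{20}{297}\right) + 3263\right) 5016 = \left(- \frac{5249}{2970} + 3263\right) 5016 = \frac{9685861}{2970} \cdot 5016 = \frac{736125436}{45}$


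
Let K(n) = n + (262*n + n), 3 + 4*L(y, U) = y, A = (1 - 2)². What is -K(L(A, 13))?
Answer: 132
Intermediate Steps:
A = 1 (A = (-1)² = 1)
L(y, U) = -¾ + y/4
K(n) = 264*n (K(n) = n + 263*n = 264*n)
-K(L(A, 13)) = -264*(-¾ + (¼)*1) = -264*(-¾ + ¼) = -264*(-1)/2 = -1*(-132) = 132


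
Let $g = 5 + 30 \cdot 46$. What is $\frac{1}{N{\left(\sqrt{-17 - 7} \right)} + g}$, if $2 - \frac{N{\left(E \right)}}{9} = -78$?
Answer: $\frac{1}{2105} \approx 0.00047506$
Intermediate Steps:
$N{\left(E \right)} = 720$ ($N{\left(E \right)} = 18 - -702 = 18 + 702 = 720$)
$g = 1385$ ($g = 5 + 1380 = 1385$)
$\frac{1}{N{\left(\sqrt{-17 - 7} \right)} + g} = \frac{1}{720 + 1385} = \frac{1}{2105}$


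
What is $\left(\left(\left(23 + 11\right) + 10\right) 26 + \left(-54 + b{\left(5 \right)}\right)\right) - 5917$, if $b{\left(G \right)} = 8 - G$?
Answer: $-4824$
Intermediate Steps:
$\left(\left(\left(23 + 11\right) + 10\right) 26 + \left(-54 + b{\left(5 \right)}\right)\right) - 5917 = \left(\left(\left(23 + 11\right) + 10\right) 26 + \left(-54 + \left(8 - 5\right)\right)\right) - 5917 = \left(\left(34 + 10\right) 26 + \left(-54 + \left(8 - 5\right)\right)\right) - 5917 = \left(44 \cdot 26 + \left(-54 + 3\right)\right) - 5917 = \left(1144 - 51\right) - 5917 = 1093 - 5917 = -4824$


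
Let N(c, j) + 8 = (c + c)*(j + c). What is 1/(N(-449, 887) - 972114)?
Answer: -1/1365446 ≈ -7.3236e-7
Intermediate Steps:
N(c, j) = -8 + 2*c*(c + j) (N(c, j) = -8 + (c + c)*(j + c) = -8 + (2*c)*(c + j) = -8 + 2*c*(c + j))
1/(N(-449, 887) - 972114) = 1/((-8 + 2*(-449)**2 + 2*(-449)*887) - 972114) = 1/((-8 + 2*201601 - 796526) - 972114) = 1/((-8 + 403202 - 796526) - 972114) = 1/(-393332 - 972114) = 1/(-1365446) = -1/1365446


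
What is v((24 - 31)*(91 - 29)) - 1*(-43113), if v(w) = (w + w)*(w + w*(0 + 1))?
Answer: 796537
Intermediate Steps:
v(w) = 4*w**2 (v(w) = (2*w)*(w + w*1) = (2*w)*(w + w) = (2*w)*(2*w) = 4*w**2)
v((24 - 31)*(91 - 29)) - 1*(-43113) = 4*((24 - 31)*(91 - 29))**2 - 1*(-43113) = 4*(-7*62)**2 + 43113 = 4*(-434)**2 + 43113 = 4*188356 + 43113 = 753424 + 43113 = 796537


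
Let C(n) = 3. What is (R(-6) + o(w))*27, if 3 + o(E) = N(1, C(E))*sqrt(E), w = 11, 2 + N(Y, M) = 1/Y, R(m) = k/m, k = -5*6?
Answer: 54 - 27*sqrt(11) ≈ -35.549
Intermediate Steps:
k = -30
R(m) = -30/m
N(Y, M) = -2 + 1/Y
o(E) = -3 - sqrt(E) (o(E) = -3 + (-2 + 1/1)*sqrt(E) = -3 + (-2 + 1)*sqrt(E) = -3 - sqrt(E))
(R(-6) + o(w))*27 = (-30/(-6) + (-3 - sqrt(11)))*27 = (-30*(-1/6) + (-3 - sqrt(11)))*27 = (5 + (-3 - sqrt(11)))*27 = (2 - sqrt(11))*27 = 54 - 27*sqrt(11)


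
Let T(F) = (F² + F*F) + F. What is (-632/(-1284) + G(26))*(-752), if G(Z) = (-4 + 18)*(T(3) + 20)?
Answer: -138677824/321 ≈ -4.3202e+5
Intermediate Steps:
T(F) = F + 2*F² (T(F) = (F² + F²) + F = 2*F² + F = F + 2*F²)
G(Z) = 574 (G(Z) = (-4 + 18)*(3*(1 + 2*3) + 20) = 14*(3*(1 + 6) + 20) = 14*(3*7 + 20) = 14*(21 + 20) = 14*41 = 574)
(-632/(-1284) + G(26))*(-752) = (-632/(-1284) + 574)*(-752) = (-632*(-1/1284) + 574)*(-752) = (158/321 + 574)*(-752) = (184412/321)*(-752) = -138677824/321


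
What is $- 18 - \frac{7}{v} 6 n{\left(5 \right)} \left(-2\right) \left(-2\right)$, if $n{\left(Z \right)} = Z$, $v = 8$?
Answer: $1890$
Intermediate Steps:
$- 18 - \frac{7}{v} 6 n{\left(5 \right)} \left(-2\right) \left(-2\right) = - 18 - \frac{7}{8} \cdot 6 \cdot 5 \left(-2\right) \left(-2\right) = - 18 \left(-7\right) \frac{1}{8} \cdot 30 \left(-2\right) \left(-2\right) = - 18 \left(- \frac{7}{8}\right) \left(-60\right) \left(-2\right) = - 18 \cdot \frac{105}{2} \left(-2\right) = \left(-18\right) \left(-105\right) = 1890$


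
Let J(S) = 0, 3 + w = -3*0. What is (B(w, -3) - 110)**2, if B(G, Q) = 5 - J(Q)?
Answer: 11025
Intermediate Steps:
w = -3 (w = -3 - 3*0 = -3 + 0 = -3)
B(G, Q) = 5 (B(G, Q) = 5 - 1*0 = 5 + 0 = 5)
(B(w, -3) - 110)**2 = (5 - 110)**2 = (-105)**2 = 11025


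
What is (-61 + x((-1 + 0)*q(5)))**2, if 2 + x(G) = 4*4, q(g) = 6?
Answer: 2209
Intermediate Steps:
x(G) = 14 (x(G) = -2 + 4*4 = -2 + 16 = 14)
(-61 + x((-1 + 0)*q(5)))**2 = (-61 + 14)**2 = (-47)**2 = 2209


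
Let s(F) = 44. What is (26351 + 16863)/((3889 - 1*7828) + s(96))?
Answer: -1054/95 ≈ -11.095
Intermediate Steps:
(26351 + 16863)/((3889 - 1*7828) + s(96)) = (26351 + 16863)/((3889 - 1*7828) + 44) = 43214/((3889 - 7828) + 44) = 43214/(-3939 + 44) = 43214/(-3895) = 43214*(-1/3895) = -1054/95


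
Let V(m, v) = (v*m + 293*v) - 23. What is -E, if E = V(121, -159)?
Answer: 65849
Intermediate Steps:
V(m, v) = -23 + 293*v + m*v (V(m, v) = (m*v + 293*v) - 23 = (293*v + m*v) - 23 = -23 + 293*v + m*v)
E = -65849 (E = -23 + 293*(-159) + 121*(-159) = -23 - 46587 - 19239 = -65849)
-E = -1*(-65849) = 65849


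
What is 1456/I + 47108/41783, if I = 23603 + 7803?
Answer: 770154948/656118449 ≈ 1.1738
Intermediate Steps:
I = 31406
1456/I + 47108/41783 = 1456/31406 + 47108/41783 = 1456*(1/31406) + 47108*(1/41783) = 728/15703 + 47108/41783 = 770154948/656118449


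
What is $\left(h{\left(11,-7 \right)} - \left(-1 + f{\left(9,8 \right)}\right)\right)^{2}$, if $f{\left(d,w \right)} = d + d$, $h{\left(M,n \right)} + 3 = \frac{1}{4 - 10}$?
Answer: $\frac{14641}{36} \approx 406.69$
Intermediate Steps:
$h{\left(M,n \right)} = - \frac{19}{6}$ ($h{\left(M,n \right)} = -3 + \frac{1}{4 - 10} = -3 + \frac{1}{-6} = -3 - \frac{1}{6} = - \frac{19}{6}$)
$f{\left(d,w \right)} = 2 d$
$\left(h{\left(11,-7 \right)} - \left(-1 + f{\left(9,8 \right)}\right)\right)^{2} = \left(- \frac{19}{6} + \left(1 - 2 \cdot 9\right)\right)^{2} = \left(- \frac{19}{6} + \left(1 - 18\right)\right)^{2} = \left(- \frac{19}{6} - 17\right)^{2} = \left(- \frac{121}{6}\right)^{2} = \frac{14641}{36}$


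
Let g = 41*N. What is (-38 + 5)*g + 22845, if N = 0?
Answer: 22845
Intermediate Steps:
g = 0 (g = 41*0 = 0)
(-38 + 5)*g + 22845 = (-38 + 5)*0 + 22845 = -33*0 + 22845 = 0 + 22845 = 22845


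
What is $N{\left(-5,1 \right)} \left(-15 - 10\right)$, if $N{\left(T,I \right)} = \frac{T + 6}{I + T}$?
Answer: $\frac{25}{4} \approx 6.25$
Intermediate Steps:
$N{\left(T,I \right)} = \frac{6 + T}{I + T}$
$N{\left(-5,1 \right)} \left(-15 - 10\right) = \frac{6 - 5}{1 - 5} \left(-15 - 10\right) = \frac{1}{-4} \cdot 1 \left(-25\right) = \left(- \frac{1}{4}\right) 1 \left(-25\right) = \left(- \frac{1}{4}\right) \left(-25\right) = \frac{25}{4}$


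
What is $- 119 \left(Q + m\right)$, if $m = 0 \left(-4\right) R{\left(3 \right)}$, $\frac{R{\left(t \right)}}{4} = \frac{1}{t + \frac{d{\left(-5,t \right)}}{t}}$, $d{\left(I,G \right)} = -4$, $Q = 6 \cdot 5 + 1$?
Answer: $-3689$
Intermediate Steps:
$Q = 31$ ($Q = 30 + 1 = 31$)
$R{\left(t \right)} = \frac{4}{t - \frac{4}{t}}$
$m = 0$ ($m = 0 \left(-4\right) 4 \cdot 3 \frac{1}{-4 + 3^{2}} = 0 \cdot 4 \cdot 3 \frac{1}{-4 + 9} = 0 \cdot 4 \cdot 3 \cdot \frac{1}{5} = 0 \cdot \frac{12}{5} = 0$)
$- 119 \left(Q + m\right) = - 119 \left(31 + 0\right) = \left(-119\right) 31 = -3689$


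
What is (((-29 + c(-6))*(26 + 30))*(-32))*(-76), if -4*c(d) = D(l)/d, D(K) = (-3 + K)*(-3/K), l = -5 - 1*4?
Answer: -11916800/3 ≈ -3.9723e+6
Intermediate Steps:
l = -9 (l = -5 - 4 = -9)
D(K) = -3*(-3 + K)/K
c(d) = 1/d (c(d) = -(-3 + 9/(-9))/(4*d) = -(-3 + 9*(-1/9))/(4*d) = -(-3 - 1)/(4*d) = -(-1)/d = 1/d)
(((-29 + c(-6))*(26 + 30))*(-32))*(-76) = (((-29 + 1/(-6))*(26 + 30))*(-32))*(-76) = (((-29 - 1/6)*56)*(-32))*(-76) = (-175/6*56*(-32))*(-76) = -4900/3*(-32)*(-76) = (156800/3)*(-76) = -11916800/3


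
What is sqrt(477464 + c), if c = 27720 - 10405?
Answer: sqrt(494779) ≈ 703.41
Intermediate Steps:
c = 17315
sqrt(477464 + c) = sqrt(477464 + 17315) = sqrt(494779)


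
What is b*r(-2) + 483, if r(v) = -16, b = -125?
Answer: 2483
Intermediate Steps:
b*r(-2) + 483 = -125*(-16) + 483 = 2000 + 483 = 2483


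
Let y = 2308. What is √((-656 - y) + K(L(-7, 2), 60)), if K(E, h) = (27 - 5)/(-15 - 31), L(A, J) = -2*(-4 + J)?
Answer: I*√1568209/23 ≈ 54.447*I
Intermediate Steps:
L(A, J) = 8 - 2*J
K(E, h) = -11/23 (K(E, h) = 22/(-46) = 22*(-1/46) = -11/23)
√((-656 - y) + K(L(-7, 2), 60)) = √((-656 - 1*2308) - 11/23) = √((-656 - 2308) - 11/23) = √(-2964 - 11/23) = √(-68183/23) = I*√1568209/23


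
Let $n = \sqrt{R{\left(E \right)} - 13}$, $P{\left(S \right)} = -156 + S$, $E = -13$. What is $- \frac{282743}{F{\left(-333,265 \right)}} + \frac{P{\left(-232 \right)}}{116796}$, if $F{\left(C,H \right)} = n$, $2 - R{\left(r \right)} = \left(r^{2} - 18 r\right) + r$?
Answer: $- \frac{97}{29199} + \frac{282743 i \sqrt{401}}{401} \approx -0.003322 + 14120.0 i$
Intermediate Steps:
$R{\left(r \right)} = 2 - r^{2} + 17 r$ ($R{\left(r \right)} = 2 - \left(\left(r^{2} - 18 r\right) + r\right) = 2 - \left(r^{2} - 17 r\right) = 2 - r^{2} + 17 r$)
$n = i \sqrt{401}$ ($n = \sqrt{\left(2 - \left(-13\right)^{2} + 17 \left(-13\right)\right) - 13} = \sqrt{\left(2 - 169 - 221\right) - 13} = \sqrt{-388 - 13} = \sqrt{-401} = i \sqrt{401} \approx 20.025 i$)
$F{\left(C,H \right)} = i \sqrt{401}$
$- \frac{282743}{F{\left(-333,265 \right)}} + \frac{P{\left(-232 \right)}}{116796} = - \frac{282743}{i \sqrt{401}} + \frac{-156 - 232}{116796} = - 282743 \left(- \frac{i \sqrt{401}}{401}\right) - \frac{97}{29199} = \frac{282743 i \sqrt{401}}{401} - \frac{97}{29199} = - \frac{97}{29199} + \frac{282743 i \sqrt{401}}{401}$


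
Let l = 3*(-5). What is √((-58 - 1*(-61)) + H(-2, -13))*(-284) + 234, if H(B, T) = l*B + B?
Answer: 234 - 284*√31 ≈ -1347.2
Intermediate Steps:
l = -15
H(B, T) = -14*B (H(B, T) = -15*B + B = -14*B)
√((-58 - 1*(-61)) + H(-2, -13))*(-284) + 234 = √((-58 - 1*(-61)) - 14*(-2))*(-284) + 234 = √((-58 + 61) + 28)*(-284) + 234 = √(3 + 28)*(-284) + 234 = √31*(-284) + 234 = -284*√31 + 234 = 234 - 284*√31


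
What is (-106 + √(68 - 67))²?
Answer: 11025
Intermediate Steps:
(-106 + √(68 - 67))² = (-106 + √1)² = (-106 + 1)² = (-105)² = 11025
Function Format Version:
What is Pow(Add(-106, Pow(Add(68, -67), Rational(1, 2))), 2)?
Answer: 11025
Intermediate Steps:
Pow(Add(-106, Pow(Add(68, -67), Rational(1, 2))), 2) = Pow(Add(-106, Pow(1, Rational(1, 2))), 2) = Pow(Add(-106, 1), 2) = Pow(-105, 2) = 11025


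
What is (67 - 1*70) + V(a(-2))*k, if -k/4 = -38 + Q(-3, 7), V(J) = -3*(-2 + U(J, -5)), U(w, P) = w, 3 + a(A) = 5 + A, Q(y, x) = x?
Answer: 741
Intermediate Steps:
a(A) = 2 + A (a(A) = -3 + (5 + A) = 2 + A)
V(J) = 6 - 3*J (V(J) = -3*(-2 + J) = 6 - 3*J)
k = 124 (k = -4*(-38 + 7) = -4*(-31) = 124)
(67 - 1*70) + V(a(-2))*k = (67 - 1*70) + (6 - 3*(2 - 2))*124 = (67 - 70) + (6 - 3*0)*124 = -3 + (6 + 0)*124 = -3 + 6*124 = -3 + 744 = 741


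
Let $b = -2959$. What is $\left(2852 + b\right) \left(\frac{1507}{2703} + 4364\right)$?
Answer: $- \frac{1262321693}{2703} \approx -4.6701 \cdot 10^{5}$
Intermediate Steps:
$\left(2852 + b\right) \left(\frac{1507}{2703} + 4364\right) = \left(2852 - 2959\right) \left(\frac{1507}{2703} + 4364\right) = - 107 \left(1507 \cdot \frac{1}{2703} + 4364\right) = - 107 \left(\frac{1507}{2703} + 4364\right) = \left(-107\right) \frac{11797399}{2703} = - \frac{1262321693}{2703}$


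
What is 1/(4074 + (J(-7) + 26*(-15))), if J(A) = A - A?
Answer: 1/3684 ≈ 0.00027144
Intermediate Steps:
J(A) = 0
1/(4074 + (J(-7) + 26*(-15))) = 1/(4074 + (0 + 26*(-15))) = 1/(4074 + (0 - 390)) = 1/(4074 - 390) = 1/3684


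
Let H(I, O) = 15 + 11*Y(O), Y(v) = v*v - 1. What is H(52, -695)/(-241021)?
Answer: -5313279/241021 ≈ -22.045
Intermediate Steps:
Y(v) = -1 + v² (Y(v) = v² - 1 = -1 + v²)
H(I, O) = 4 + 11*O² (H(I, O) = 15 + 11*(-1 + O²) = 15 + (-11 + 11*O²) = 4 + 11*O²)
H(52, -695)/(-241021) = (4 + 11*(-695)²)/(-241021) = (4 + 11*483025)*(-1/241021) = (4 + 5313275)*(-1/241021) = 5313279*(-1/241021) = -5313279/241021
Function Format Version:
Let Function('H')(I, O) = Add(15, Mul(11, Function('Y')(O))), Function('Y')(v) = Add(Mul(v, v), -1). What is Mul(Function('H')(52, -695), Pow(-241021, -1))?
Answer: Rational(-5313279, 241021) ≈ -22.045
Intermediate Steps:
Function('Y')(v) = Add(-1, Pow(v, 2)) (Function('Y')(v) = Add(Pow(v, 2), -1) = Add(-1, Pow(v, 2)))
Function('H')(I, O) = Add(4, Mul(11, Pow(O, 2))) (Function('H')(I, O) = Add(15, Mul(11, Add(-1, Pow(O, 2)))) = Add(15, Add(-11, Mul(11, Pow(O, 2)))) = Add(4, Mul(11, Pow(O, 2))))
Mul(Function('H')(52, -695), Pow(-241021, -1)) = Mul(Add(4, Mul(11, Pow(-695, 2))), Pow(-241021, -1)) = Mul(Add(4, Mul(11, 483025)), Rational(-1, 241021)) = Mul(Add(4, 5313275), Rational(-1, 241021)) = Mul(5313279, Rational(-1, 241021)) = Rational(-5313279, 241021)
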